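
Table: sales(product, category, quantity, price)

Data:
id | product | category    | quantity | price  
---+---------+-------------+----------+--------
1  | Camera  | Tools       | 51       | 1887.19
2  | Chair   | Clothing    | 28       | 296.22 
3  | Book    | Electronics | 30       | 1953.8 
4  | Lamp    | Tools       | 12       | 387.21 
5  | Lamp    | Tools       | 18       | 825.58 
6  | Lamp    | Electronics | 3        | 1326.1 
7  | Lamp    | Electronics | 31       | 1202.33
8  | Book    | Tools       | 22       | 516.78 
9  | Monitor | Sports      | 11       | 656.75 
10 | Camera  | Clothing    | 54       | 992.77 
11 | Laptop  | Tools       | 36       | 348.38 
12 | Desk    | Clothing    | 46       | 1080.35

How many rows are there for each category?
SELECT category, COUNT(*) as count
FROM sales
GROUP BY category

Result:
  Clothing: 3
  Electronics: 3
  Sports: 1
  Tools: 5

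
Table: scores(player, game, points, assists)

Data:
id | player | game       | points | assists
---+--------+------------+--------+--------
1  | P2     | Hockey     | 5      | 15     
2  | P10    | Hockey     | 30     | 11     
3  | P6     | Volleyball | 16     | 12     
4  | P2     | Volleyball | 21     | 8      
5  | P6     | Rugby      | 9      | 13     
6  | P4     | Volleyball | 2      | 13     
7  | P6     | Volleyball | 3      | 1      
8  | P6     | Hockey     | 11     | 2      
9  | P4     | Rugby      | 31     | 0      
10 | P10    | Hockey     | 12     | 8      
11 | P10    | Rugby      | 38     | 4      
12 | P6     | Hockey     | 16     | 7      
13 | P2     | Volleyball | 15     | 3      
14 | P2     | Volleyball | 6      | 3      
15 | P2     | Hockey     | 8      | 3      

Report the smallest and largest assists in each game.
SELECT game, MIN(assists), MAX(assists)
FROM scores
GROUP BY game

Result:
  Hockey: min=2, max=15
  Rugby: min=0, max=13
  Volleyball: min=1, max=13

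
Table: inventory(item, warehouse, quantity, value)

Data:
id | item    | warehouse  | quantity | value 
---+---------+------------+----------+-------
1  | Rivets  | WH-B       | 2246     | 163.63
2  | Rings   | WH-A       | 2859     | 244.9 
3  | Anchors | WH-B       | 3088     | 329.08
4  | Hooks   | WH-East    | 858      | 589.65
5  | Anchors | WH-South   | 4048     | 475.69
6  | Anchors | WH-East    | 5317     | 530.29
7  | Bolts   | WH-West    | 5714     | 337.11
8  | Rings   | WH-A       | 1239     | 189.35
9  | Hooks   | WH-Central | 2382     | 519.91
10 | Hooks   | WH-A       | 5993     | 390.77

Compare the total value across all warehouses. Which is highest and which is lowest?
SELECT warehouse, SUM(value)
FROM inventory
GROUP BY warehouse
ORDER BY SUM(value)

All groups:
  WH-West: 337.11
  WH-South: 475.69
  WH-B: 492.71
  WH-Central: 519.91
  WH-A: 825.02
  WH-East: 1119.94

Highest: WH-East (1119.94)
Lowest: WH-West (337.11)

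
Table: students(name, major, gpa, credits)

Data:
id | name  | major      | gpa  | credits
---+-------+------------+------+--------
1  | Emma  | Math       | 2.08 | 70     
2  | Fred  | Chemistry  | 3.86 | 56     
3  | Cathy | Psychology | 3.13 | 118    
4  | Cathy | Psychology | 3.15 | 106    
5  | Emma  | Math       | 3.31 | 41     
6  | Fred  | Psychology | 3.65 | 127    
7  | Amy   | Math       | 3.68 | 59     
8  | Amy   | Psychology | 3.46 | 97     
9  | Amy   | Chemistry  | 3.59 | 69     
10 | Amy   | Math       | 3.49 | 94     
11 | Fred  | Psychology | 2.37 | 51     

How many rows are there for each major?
SELECT major, COUNT(*) as count
FROM students
GROUP BY major

Result:
  Chemistry: 2
  Math: 4
  Psychology: 5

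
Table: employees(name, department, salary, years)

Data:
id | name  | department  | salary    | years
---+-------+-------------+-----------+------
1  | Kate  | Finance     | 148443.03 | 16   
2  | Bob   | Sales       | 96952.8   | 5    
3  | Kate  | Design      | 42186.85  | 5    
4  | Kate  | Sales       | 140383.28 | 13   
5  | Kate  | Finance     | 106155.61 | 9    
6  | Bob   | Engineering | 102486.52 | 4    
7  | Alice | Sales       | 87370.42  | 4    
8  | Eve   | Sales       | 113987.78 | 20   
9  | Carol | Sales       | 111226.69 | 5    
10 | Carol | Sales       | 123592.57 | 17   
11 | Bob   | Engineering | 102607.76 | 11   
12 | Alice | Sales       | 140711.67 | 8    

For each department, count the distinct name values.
SELECT department, COUNT(DISTINCT name)
FROM employees
GROUP BY department

Result:
  Design: 1 distinct
  Engineering: 1 distinct
  Finance: 1 distinct
  Sales: 5 distinct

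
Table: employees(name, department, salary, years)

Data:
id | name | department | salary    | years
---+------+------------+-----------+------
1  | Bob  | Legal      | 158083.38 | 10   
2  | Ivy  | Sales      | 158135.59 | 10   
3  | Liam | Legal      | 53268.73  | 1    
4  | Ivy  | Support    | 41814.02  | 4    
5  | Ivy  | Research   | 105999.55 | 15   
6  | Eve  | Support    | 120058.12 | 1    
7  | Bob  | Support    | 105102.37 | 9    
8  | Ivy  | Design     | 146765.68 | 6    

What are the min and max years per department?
SELECT department, MIN(years), MAX(years)
FROM employees
GROUP BY department

Result:
  Design: min=6, max=6
  Legal: min=1, max=10
  Research: min=15, max=15
  Sales: min=10, max=10
  Support: min=1, max=9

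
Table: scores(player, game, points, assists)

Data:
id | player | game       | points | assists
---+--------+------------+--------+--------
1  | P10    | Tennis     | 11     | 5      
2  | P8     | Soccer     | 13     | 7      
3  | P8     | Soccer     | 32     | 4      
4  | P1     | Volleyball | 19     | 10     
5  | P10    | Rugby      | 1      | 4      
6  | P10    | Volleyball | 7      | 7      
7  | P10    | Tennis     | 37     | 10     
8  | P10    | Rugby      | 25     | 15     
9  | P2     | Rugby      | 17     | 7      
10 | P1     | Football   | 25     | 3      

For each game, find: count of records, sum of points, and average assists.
SELECT game,
       COUNT(*) as cnt,
       SUM(points) as total_points,
       AVG(assists) as avg_assists
FROM scores
GROUP BY game

Result:
  Football: 1 records, 25 total points, 3.00 avg assists
  Rugby: 3 records, 43 total points, 8.67 avg assists
  Soccer: 2 records, 45 total points, 5.50 avg assists
  Tennis: 2 records, 48 total points, 7.50 avg assists
  Volleyball: 2 records, 26 total points, 8.50 avg assists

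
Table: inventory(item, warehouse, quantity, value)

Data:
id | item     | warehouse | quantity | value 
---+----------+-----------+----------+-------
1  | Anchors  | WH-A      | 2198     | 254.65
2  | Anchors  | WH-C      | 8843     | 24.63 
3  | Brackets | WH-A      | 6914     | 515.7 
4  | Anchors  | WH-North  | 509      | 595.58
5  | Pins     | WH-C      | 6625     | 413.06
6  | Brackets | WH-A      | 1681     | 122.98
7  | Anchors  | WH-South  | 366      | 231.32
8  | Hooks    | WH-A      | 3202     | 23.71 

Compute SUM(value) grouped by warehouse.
SELECT warehouse, SUM(value) as result
FROM inventory
GROUP BY warehouse

Result:
  WH-A: 917.04
  WH-C: 437.69
  WH-North: 595.58
  WH-South: 231.32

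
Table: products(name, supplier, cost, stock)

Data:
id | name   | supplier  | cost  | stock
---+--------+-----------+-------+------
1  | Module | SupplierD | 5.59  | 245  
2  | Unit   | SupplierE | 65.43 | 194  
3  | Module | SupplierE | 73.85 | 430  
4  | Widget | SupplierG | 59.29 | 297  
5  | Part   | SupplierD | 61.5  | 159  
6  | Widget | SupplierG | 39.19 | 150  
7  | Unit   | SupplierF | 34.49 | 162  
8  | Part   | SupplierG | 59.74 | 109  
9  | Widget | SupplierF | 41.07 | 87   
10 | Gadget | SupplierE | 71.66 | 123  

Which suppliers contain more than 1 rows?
SELECT supplier, COUNT(*) as cnt
FROM products
GROUP BY supplier
HAVING COUNT(*) > 1

Result:
  SupplierD: 2
  SupplierE: 3
  SupplierF: 2
  SupplierG: 3

Note: HAVING filters groups after aggregation, WHERE filters rows before.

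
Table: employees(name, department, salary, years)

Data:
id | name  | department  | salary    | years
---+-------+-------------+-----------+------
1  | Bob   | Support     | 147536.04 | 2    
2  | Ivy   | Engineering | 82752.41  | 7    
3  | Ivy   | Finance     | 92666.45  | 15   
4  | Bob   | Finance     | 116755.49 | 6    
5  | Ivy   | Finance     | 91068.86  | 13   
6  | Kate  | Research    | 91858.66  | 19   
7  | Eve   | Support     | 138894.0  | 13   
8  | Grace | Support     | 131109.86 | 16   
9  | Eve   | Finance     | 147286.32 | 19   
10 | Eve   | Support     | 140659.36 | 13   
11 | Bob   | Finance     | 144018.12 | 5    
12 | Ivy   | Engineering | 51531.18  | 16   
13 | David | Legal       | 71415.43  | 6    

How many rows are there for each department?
SELECT department, COUNT(*) as count
FROM employees
GROUP BY department

Result:
  Engineering: 2
  Finance: 5
  Legal: 1
  Research: 1
  Support: 4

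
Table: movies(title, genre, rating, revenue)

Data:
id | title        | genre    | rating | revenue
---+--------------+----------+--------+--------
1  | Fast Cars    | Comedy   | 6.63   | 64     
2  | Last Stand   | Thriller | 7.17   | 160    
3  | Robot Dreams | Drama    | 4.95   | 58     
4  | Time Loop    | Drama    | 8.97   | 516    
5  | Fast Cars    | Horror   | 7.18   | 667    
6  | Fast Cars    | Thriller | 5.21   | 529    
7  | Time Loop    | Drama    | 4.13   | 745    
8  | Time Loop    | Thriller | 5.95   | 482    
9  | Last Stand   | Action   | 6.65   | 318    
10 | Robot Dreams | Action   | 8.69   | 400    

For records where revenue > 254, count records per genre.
SELECT genre, COUNT(*)
FROM movies
WHERE revenue > 254
GROUP BY genre

Note: WHERE filters rows before grouping.

Result:
  Action: 2
  Drama: 2
  Horror: 1
  Thriller: 2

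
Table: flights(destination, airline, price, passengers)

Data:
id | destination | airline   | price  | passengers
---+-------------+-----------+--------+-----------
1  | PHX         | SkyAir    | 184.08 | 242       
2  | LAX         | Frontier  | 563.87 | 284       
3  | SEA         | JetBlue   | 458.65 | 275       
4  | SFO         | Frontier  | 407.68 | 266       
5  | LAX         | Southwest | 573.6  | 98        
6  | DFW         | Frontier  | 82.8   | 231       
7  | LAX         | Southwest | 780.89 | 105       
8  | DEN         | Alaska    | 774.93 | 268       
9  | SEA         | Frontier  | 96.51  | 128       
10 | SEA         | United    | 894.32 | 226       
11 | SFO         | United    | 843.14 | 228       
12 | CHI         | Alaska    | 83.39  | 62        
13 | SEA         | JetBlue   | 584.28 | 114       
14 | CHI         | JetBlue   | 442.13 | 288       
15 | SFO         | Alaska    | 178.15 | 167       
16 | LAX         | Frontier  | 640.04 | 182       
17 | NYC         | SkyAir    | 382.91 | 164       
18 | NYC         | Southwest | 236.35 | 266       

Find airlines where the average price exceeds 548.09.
SELECT airline, AVG(price)
FROM flights
GROUP BY airline
HAVING AVG(price) > 548.09

Result:
  United: avg=868.73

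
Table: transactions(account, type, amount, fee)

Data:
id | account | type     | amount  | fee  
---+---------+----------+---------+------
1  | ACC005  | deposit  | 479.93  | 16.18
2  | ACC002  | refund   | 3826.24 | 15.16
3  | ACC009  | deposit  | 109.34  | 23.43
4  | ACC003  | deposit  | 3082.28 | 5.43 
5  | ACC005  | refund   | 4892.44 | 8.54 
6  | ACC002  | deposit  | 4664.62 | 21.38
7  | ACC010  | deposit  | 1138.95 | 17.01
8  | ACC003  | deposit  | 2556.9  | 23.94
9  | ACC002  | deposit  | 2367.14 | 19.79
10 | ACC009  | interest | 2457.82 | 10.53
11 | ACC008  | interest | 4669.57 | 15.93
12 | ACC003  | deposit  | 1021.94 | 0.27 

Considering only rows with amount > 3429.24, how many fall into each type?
SELECT type, COUNT(*)
FROM transactions
WHERE amount > 3429.24
GROUP BY type

Note: WHERE filters rows before grouping.

Result:
  deposit: 1
  interest: 1
  refund: 2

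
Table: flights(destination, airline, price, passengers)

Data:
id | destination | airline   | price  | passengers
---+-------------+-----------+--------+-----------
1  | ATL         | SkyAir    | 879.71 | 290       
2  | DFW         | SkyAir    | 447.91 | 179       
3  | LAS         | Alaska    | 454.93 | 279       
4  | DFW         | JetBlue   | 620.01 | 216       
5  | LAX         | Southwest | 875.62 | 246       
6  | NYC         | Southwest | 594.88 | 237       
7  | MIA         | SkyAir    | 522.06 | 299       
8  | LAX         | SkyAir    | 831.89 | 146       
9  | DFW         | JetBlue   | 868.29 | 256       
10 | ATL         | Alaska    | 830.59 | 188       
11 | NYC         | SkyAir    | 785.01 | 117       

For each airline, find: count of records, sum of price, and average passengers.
SELECT airline,
       COUNT(*) as cnt,
       SUM(price) as total_price,
       AVG(passengers) as avg_passengers
FROM flights
GROUP BY airline

Result:
  Alaska: 2 records, 1285.52 total price, 233.50 avg passengers
  JetBlue: 2 records, 1488.30 total price, 236.00 avg passengers
  SkyAir: 5 records, 3466.58 total price, 206.20 avg passengers
  Southwest: 2 records, 1470.50 total price, 241.50 avg passengers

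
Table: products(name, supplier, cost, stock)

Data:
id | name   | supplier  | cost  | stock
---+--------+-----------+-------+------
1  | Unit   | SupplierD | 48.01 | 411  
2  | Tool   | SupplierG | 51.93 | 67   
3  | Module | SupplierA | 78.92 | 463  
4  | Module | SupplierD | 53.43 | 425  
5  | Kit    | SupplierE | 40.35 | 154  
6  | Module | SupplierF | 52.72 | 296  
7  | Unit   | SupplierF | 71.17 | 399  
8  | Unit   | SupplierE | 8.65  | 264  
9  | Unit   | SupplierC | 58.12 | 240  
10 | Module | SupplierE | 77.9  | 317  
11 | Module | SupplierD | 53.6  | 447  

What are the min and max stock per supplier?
SELECT supplier, MIN(stock), MAX(stock)
FROM products
GROUP BY supplier

Result:
  SupplierA: min=463, max=463
  SupplierC: min=240, max=240
  SupplierD: min=411, max=447
  SupplierE: min=154, max=317
  SupplierF: min=296, max=399
  SupplierG: min=67, max=67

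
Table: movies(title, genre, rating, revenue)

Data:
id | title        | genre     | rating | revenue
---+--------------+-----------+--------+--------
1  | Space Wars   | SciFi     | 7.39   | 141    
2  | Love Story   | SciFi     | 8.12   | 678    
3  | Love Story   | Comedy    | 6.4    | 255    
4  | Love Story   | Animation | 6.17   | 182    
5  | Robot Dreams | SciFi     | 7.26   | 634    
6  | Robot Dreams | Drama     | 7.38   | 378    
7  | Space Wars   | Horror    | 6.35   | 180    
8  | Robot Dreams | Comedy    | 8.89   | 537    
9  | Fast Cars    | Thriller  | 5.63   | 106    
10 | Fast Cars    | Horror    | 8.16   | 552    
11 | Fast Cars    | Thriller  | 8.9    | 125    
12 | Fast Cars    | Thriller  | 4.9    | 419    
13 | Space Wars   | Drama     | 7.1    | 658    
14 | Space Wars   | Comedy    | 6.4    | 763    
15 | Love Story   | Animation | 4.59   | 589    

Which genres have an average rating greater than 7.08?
SELECT genre, AVG(rating)
FROM movies
GROUP BY genre
HAVING AVG(rating) > 7.08

Result:
  Comedy: avg=7.23
  Drama: avg=7.24
  Horror: avg=7.26
  SciFi: avg=7.59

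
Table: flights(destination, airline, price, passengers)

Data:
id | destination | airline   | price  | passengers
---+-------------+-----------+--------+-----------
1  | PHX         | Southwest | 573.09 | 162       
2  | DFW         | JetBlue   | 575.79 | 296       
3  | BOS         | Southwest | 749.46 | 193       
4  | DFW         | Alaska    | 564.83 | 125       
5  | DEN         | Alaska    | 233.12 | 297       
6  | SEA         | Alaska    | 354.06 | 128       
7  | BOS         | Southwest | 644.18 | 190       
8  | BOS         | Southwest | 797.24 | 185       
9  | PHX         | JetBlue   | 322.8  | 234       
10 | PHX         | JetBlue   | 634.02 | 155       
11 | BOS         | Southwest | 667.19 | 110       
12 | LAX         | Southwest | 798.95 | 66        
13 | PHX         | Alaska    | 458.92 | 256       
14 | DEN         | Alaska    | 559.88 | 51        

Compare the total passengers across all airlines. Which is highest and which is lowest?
SELECT airline, SUM(passengers)
FROM flights
GROUP BY airline
ORDER BY SUM(passengers)

All groups:
  JetBlue: 685
  Alaska: 857
  Southwest: 906

Highest: Southwest (906)
Lowest: JetBlue (685)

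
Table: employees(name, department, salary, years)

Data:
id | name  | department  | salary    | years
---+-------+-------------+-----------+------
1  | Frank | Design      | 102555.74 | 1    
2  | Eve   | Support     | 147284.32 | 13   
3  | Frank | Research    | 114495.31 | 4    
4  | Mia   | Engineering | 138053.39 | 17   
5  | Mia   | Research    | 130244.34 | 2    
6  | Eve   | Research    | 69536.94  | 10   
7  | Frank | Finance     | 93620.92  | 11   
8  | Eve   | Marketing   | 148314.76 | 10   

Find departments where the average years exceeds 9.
SELECT department, AVG(years)
FROM employees
GROUP BY department
HAVING AVG(years) > 9

Result:
  Engineering: avg=17.00
  Finance: avg=11.00
  Marketing: avg=10.00
  Support: avg=13.00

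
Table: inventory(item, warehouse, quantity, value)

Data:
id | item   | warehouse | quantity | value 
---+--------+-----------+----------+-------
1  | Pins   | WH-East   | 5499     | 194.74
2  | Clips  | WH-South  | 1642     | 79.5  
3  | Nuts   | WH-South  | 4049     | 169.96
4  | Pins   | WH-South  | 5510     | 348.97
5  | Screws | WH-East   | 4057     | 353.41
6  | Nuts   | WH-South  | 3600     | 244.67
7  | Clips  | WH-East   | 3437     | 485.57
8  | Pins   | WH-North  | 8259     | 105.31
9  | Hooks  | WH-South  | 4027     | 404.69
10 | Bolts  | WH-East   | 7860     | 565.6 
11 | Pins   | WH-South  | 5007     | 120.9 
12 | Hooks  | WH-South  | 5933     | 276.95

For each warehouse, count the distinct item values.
SELECT warehouse, COUNT(DISTINCT item)
FROM inventory
GROUP BY warehouse

Result:
  WH-East: 4 distinct
  WH-North: 1 distinct
  WH-South: 4 distinct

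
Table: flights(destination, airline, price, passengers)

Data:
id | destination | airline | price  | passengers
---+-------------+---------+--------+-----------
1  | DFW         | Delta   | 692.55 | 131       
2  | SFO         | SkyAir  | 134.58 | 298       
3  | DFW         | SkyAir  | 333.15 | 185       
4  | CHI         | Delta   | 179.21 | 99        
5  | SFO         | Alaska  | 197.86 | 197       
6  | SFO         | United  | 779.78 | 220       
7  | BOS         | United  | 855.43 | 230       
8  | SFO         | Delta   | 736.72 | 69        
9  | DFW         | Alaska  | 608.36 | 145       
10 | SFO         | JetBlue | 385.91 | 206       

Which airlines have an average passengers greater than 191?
SELECT airline, AVG(passengers)
FROM flights
GROUP BY airline
HAVING AVG(passengers) > 191

Result:
  JetBlue: avg=206.00
  SkyAir: avg=241.50
  United: avg=225.00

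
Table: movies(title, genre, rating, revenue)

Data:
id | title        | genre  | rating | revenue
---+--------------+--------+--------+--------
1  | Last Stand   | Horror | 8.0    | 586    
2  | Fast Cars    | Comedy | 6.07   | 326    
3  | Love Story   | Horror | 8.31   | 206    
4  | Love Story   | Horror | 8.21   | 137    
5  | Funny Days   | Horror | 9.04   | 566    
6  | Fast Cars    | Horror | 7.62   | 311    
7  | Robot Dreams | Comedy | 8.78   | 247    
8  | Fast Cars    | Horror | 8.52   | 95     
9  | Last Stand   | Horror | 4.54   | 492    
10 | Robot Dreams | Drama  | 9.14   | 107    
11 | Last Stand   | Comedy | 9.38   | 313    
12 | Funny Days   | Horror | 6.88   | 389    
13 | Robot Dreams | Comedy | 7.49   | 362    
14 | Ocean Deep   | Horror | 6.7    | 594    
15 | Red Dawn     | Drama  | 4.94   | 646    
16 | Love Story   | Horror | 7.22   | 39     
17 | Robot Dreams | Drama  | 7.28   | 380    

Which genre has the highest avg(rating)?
SELECT genre, AVG(rating) as val
FROM movies
GROUP BY genre
ORDER BY val DESC
LIMIT 1

Result: Comedy with avg(rating) = 7.93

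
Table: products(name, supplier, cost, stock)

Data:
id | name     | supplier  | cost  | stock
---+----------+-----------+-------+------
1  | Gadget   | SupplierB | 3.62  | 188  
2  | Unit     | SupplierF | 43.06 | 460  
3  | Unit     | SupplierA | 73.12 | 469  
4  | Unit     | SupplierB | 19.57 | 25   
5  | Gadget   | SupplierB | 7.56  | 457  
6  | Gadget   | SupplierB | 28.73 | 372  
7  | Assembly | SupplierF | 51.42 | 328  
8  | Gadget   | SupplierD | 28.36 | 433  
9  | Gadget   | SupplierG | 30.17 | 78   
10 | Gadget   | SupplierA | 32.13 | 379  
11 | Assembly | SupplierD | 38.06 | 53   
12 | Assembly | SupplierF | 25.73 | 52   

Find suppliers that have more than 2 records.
SELECT supplier, COUNT(*) as cnt
FROM products
GROUP BY supplier
HAVING COUNT(*) > 2

Result:
  SupplierB: 4
  SupplierF: 3

Note: HAVING filters groups after aggregation, WHERE filters rows before.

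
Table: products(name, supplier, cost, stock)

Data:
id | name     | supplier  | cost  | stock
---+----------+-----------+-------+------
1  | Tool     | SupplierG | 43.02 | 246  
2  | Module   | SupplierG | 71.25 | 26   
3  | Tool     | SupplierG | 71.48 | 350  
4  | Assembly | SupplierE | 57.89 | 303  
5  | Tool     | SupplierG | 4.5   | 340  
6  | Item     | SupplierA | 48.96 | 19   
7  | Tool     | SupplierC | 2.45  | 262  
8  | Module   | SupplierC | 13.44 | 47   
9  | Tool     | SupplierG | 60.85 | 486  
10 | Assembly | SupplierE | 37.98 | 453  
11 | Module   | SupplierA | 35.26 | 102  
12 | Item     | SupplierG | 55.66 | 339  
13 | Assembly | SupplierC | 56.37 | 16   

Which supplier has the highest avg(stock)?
SELECT supplier, AVG(stock) as val
FROM products
GROUP BY supplier
ORDER BY val DESC
LIMIT 1

Result: SupplierE with avg(stock) = 378.00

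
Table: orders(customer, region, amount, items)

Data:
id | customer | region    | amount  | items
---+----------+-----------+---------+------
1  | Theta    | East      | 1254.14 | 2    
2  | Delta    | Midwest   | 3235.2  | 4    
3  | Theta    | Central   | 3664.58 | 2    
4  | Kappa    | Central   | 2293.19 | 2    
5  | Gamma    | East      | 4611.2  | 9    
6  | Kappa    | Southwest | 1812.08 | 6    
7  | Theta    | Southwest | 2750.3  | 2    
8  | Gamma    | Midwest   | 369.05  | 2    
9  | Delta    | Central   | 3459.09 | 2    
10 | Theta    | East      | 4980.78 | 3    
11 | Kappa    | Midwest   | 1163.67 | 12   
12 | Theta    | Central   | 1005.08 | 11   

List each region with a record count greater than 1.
SELECT region, COUNT(*) as cnt
FROM orders
GROUP BY region
HAVING COUNT(*) > 1

Result:
  Central: 4
  East: 3
  Midwest: 3
  Southwest: 2

Note: HAVING filters groups after aggregation, WHERE filters rows before.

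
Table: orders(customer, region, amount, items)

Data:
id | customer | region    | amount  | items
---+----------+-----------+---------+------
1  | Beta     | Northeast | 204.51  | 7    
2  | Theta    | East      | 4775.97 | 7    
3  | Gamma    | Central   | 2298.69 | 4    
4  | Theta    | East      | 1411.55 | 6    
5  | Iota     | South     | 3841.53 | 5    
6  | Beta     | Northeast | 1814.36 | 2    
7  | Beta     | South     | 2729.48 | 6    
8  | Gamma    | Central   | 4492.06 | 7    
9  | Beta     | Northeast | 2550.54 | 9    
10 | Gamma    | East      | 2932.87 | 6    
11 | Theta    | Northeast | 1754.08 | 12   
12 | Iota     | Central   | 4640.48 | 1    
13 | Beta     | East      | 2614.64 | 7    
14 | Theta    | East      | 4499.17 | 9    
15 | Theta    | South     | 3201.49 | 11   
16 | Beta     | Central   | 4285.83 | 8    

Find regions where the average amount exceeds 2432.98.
SELECT region, AVG(amount)
FROM orders
GROUP BY region
HAVING AVG(amount) > 2432.98

Result:
  Central: avg=3929.27
  East: avg=3246.84
  South: avg=3257.50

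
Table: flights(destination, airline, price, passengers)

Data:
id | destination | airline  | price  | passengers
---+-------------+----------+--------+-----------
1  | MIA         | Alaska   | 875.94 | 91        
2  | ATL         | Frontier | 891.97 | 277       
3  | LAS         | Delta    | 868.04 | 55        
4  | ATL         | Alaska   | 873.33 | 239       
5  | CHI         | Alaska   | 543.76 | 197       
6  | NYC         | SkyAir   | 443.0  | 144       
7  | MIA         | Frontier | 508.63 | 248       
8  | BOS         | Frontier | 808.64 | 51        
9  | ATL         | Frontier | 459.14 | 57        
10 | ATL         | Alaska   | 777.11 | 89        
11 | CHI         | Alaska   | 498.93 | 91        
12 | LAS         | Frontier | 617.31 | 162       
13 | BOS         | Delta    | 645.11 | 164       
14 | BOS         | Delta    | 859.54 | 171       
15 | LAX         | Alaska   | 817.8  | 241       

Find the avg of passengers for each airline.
SELECT airline, AVG(passengers) as result
FROM flights
GROUP BY airline

Result:
  Alaska: 158.00
  Delta: 130.00
  Frontier: 159.00
  SkyAir: 144.00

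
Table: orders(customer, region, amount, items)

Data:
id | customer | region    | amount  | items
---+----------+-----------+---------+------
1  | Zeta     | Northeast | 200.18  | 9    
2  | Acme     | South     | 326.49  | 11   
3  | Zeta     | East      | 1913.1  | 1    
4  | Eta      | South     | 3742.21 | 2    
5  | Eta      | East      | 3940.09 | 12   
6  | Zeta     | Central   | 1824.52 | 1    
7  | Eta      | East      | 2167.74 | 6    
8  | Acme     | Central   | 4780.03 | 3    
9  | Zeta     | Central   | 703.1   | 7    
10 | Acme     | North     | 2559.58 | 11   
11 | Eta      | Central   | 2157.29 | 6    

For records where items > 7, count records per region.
SELECT region, COUNT(*)
FROM orders
WHERE items > 7
GROUP BY region

Note: WHERE filters rows before grouping.

Result:
  East: 1
  North: 1
  Northeast: 1
  South: 1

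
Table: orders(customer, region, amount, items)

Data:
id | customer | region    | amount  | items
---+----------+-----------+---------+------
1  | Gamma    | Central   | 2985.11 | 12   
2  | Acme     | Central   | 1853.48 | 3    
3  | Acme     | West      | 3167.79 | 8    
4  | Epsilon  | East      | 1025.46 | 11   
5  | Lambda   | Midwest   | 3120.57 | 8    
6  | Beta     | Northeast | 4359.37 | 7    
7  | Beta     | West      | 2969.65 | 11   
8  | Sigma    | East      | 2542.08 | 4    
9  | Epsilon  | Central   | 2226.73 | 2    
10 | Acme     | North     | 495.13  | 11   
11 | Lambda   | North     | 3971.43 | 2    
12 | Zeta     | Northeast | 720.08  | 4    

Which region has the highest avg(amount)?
SELECT region, AVG(amount) as val
FROM orders
GROUP BY region
ORDER BY val DESC
LIMIT 1

Result: Midwest with avg(amount) = 3120.57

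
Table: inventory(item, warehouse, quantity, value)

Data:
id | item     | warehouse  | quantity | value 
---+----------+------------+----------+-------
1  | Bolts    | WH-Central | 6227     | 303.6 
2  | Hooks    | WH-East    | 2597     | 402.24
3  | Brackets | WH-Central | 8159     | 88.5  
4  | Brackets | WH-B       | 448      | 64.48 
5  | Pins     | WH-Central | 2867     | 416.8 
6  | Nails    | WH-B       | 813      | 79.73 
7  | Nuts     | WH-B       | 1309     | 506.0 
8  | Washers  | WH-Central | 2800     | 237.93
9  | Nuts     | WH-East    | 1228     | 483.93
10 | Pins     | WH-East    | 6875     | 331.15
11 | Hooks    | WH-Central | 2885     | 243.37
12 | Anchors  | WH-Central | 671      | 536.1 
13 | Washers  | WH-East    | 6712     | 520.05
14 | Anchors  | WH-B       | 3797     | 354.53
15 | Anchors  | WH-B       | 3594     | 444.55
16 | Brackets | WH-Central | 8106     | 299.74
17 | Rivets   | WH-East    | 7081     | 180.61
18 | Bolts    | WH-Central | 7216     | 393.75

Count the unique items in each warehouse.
SELECT warehouse, COUNT(DISTINCT item)
FROM inventory
GROUP BY warehouse

Result:
  WH-B: 4 distinct
  WH-Central: 6 distinct
  WH-East: 5 distinct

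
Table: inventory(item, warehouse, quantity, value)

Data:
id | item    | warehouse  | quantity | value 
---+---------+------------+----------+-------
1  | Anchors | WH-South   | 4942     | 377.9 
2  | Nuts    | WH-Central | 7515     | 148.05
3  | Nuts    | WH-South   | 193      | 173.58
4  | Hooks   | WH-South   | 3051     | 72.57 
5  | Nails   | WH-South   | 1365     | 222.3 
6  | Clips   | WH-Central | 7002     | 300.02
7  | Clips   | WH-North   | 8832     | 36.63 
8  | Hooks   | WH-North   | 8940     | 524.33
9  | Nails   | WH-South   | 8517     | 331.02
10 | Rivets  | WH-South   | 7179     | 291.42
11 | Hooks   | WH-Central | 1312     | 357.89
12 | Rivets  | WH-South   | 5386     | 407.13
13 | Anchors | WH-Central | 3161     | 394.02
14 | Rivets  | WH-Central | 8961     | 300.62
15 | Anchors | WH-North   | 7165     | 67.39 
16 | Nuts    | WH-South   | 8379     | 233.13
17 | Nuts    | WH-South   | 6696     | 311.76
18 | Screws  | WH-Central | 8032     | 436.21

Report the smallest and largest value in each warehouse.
SELECT warehouse, MIN(value), MAX(value)
FROM inventory
GROUP BY warehouse

Result:
  WH-Central: min=148.05, max=436.21
  WH-North: min=36.63, max=524.33
  WH-South: min=72.57, max=407.13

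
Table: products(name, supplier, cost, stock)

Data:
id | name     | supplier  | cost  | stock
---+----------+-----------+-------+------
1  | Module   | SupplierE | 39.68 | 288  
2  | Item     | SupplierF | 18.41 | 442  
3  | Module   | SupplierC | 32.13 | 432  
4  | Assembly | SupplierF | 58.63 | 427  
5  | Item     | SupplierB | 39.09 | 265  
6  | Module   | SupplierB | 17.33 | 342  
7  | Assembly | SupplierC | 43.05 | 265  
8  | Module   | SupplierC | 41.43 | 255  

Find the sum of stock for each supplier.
SELECT supplier, SUM(stock) as result
FROM products
GROUP BY supplier

Result:
  SupplierB: 607
  SupplierC: 952
  SupplierE: 288
  SupplierF: 869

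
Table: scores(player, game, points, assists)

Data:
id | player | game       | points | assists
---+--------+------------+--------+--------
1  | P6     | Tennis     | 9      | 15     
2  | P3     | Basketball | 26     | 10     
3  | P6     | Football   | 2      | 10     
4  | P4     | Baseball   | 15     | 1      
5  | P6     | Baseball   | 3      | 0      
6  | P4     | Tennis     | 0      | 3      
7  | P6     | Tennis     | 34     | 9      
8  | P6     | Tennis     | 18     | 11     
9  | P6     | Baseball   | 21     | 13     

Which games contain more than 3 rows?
SELECT game, COUNT(*) as cnt
FROM scores
GROUP BY game
HAVING COUNT(*) > 3

Result:
  Tennis: 4

Note: HAVING filters groups after aggregation, WHERE filters rows before.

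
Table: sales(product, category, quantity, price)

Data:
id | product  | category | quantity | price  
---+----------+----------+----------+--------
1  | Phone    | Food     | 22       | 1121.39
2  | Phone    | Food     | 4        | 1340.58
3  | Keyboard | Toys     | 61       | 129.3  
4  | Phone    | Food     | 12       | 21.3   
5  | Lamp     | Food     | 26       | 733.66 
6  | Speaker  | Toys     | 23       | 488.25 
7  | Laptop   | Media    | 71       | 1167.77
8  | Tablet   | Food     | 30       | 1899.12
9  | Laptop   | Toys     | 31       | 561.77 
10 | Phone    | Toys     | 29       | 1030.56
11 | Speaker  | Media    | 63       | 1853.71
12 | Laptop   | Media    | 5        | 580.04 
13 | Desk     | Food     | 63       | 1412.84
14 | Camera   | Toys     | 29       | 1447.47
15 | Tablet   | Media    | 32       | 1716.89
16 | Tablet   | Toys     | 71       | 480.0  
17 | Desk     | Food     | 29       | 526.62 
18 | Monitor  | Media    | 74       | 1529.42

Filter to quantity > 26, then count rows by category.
SELECT category, COUNT(*)
FROM sales
WHERE quantity > 26
GROUP BY category

Note: WHERE filters rows before grouping.

Result:
  Food: 3
  Media: 4
  Toys: 5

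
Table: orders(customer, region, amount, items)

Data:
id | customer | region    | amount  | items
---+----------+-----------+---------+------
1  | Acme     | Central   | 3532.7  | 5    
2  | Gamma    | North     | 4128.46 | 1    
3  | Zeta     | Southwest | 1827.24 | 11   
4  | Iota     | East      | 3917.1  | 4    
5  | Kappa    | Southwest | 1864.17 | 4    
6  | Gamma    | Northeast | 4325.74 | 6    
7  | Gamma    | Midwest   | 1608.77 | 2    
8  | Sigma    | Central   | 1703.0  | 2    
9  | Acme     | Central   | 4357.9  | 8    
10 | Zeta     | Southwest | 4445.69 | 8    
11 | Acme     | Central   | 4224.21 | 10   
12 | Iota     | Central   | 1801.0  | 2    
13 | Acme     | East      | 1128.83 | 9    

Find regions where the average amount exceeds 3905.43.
SELECT region, AVG(amount)
FROM orders
GROUP BY region
HAVING AVG(amount) > 3905.43

Result:
  North: avg=4128.46
  Northeast: avg=4325.74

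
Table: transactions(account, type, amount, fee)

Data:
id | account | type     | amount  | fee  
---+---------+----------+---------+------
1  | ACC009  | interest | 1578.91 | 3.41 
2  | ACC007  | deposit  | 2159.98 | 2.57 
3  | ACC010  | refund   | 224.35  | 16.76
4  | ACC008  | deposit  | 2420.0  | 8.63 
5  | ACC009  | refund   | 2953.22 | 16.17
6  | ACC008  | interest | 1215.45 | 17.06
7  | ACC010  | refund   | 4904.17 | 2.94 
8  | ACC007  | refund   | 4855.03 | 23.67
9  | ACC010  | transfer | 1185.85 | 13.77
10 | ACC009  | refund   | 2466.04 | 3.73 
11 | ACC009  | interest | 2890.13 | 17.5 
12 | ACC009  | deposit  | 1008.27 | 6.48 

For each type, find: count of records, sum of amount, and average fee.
SELECT type,
       COUNT(*) as cnt,
       SUM(amount) as total_amount,
       AVG(fee) as avg_fee
FROM transactions
GROUP BY type

Result:
  deposit: 3 records, 5588.25 total amount, 5.89 avg fee
  interest: 3 records, 5684.49 total amount, 12.66 avg fee
  refund: 5 records, 15402.81 total amount, 12.65 avg fee
  transfer: 1 records, 1185.85 total amount, 13.77 avg fee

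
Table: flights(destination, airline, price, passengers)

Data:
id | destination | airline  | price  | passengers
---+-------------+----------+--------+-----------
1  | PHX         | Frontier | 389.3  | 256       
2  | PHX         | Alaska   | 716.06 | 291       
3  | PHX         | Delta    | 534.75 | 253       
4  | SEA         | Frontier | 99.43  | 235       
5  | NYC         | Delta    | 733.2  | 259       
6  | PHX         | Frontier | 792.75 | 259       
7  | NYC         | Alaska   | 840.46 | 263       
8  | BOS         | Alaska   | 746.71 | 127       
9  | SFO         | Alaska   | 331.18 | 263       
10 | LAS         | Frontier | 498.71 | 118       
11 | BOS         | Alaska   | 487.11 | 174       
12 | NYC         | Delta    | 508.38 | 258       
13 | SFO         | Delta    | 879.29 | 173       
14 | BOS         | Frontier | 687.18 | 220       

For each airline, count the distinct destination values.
SELECT airline, COUNT(DISTINCT destination)
FROM flights
GROUP BY airline

Result:
  Alaska: 4 distinct
  Delta: 3 distinct
  Frontier: 4 distinct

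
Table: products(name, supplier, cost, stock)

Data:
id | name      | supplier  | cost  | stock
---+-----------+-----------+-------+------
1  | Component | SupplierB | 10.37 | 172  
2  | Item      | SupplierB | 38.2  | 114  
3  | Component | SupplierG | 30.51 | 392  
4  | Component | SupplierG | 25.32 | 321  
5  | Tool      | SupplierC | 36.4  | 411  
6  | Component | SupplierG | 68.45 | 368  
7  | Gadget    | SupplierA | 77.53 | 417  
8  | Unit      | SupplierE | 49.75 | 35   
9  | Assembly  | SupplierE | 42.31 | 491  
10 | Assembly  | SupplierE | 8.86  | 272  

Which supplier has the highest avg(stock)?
SELECT supplier, AVG(stock) as val
FROM products
GROUP BY supplier
ORDER BY val DESC
LIMIT 1

Result: SupplierA with avg(stock) = 417.00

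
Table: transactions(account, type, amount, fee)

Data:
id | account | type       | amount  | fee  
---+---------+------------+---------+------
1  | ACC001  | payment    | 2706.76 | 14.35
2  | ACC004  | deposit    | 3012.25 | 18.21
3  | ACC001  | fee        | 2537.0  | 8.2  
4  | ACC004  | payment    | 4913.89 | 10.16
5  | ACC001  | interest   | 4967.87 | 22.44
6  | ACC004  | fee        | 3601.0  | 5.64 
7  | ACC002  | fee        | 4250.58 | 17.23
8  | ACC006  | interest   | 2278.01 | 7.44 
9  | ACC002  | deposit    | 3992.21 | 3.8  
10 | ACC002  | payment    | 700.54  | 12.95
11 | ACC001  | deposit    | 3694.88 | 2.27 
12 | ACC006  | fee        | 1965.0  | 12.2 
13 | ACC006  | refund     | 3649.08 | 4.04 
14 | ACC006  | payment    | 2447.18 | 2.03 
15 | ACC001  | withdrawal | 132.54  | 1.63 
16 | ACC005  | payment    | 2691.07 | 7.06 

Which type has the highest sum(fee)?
SELECT type, SUM(fee) as val
FROM transactions
GROUP BY type
ORDER BY val DESC
LIMIT 1

Result: payment with sum(fee) = 46.55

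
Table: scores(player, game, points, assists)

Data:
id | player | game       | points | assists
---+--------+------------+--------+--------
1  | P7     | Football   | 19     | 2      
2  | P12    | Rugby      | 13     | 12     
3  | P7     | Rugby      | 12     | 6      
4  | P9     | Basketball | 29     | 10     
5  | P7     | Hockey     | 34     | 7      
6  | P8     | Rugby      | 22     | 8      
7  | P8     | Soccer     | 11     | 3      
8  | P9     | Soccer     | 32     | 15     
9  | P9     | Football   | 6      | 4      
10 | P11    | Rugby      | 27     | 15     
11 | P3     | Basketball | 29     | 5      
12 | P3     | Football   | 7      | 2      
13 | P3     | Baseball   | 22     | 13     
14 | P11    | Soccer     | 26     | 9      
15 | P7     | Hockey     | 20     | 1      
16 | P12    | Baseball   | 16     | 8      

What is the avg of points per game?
SELECT game, AVG(points) as result
FROM scores
GROUP BY game

Result:
  Baseball: 19.00
  Basketball: 29.00
  Football: 10.67
  Hockey: 27.00
  Rugby: 18.50
  Soccer: 23.00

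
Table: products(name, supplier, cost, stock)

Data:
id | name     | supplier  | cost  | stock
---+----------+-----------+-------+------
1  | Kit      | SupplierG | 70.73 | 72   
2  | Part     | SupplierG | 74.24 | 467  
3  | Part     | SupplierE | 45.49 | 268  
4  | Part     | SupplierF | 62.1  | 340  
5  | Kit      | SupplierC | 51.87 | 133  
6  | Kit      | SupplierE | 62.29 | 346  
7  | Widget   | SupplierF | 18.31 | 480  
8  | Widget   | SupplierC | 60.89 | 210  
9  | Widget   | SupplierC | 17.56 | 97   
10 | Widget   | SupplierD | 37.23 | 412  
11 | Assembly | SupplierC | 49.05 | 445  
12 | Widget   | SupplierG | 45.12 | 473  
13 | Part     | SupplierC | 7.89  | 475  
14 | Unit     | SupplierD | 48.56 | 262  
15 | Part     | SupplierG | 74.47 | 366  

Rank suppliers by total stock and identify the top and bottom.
SELECT supplier, SUM(stock)
FROM products
GROUP BY supplier
ORDER BY SUM(stock)

All groups:
  SupplierE: 614
  SupplierD: 674
  SupplierF: 820
  SupplierC: 1360
  SupplierG: 1378

Highest: SupplierG (1378)
Lowest: SupplierE (614)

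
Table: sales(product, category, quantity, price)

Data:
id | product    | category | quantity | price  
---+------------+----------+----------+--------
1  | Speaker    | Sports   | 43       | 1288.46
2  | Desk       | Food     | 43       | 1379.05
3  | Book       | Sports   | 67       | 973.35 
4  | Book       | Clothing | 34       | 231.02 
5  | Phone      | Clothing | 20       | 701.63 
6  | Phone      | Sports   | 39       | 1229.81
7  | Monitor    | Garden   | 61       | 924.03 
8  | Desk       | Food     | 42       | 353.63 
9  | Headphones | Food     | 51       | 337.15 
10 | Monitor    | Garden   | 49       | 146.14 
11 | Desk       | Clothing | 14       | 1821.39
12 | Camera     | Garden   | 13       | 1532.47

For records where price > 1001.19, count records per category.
SELECT category, COUNT(*)
FROM sales
WHERE price > 1001.19
GROUP BY category

Note: WHERE filters rows before grouping.

Result:
  Clothing: 1
  Food: 1
  Garden: 1
  Sports: 2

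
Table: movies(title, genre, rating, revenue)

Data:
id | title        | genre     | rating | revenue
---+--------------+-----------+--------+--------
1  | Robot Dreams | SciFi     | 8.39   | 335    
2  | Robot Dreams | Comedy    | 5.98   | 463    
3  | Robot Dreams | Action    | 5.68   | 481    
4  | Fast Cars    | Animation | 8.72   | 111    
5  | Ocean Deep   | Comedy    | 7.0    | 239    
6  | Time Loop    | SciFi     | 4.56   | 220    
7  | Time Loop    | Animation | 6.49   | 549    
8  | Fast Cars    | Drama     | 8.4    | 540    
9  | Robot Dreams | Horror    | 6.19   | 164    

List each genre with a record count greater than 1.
SELECT genre, COUNT(*) as cnt
FROM movies
GROUP BY genre
HAVING COUNT(*) > 1

Result:
  Animation: 2
  Comedy: 2
  SciFi: 2

Note: HAVING filters groups after aggregation, WHERE filters rows before.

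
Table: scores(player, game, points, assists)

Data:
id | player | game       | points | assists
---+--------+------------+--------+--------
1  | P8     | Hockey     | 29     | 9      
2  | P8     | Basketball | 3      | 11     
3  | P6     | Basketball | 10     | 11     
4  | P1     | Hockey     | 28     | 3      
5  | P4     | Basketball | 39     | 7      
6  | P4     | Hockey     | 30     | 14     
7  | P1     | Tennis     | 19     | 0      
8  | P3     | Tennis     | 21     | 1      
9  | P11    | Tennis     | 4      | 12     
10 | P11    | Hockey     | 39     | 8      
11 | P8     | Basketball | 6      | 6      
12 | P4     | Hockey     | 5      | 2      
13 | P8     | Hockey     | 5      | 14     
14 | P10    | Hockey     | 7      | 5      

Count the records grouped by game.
SELECT game, COUNT(*) as count
FROM scores
GROUP BY game

Result:
  Basketball: 4
  Hockey: 7
  Tennis: 3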